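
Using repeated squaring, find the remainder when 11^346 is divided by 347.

1

11^1 ≡ 11 (mod 347)
11^2 ≡ 11^2 = 121 ≡ 121 (mod 347)
11^4 ≡ 121^2 = 14641 ≡ 67 (mod 347)
11^8 ≡ 67^2 = 4489 ≡ 325 (mod 347)
11^16 ≡ 325^2 = 105625 ≡ 137 (mod 347)
11^32 ≡ 137^2 = 18769 ≡ 31 (mod 347)
11^64 ≡ 31^2 = 961 ≡ 267 (mod 347)
11^128 ≡ 267^2 = 71289 ≡ 154 (mod 347)
11^256 ≡ 154^2 = 23716 ≡ 120 (mod 347)
346 = 256 + 64 + 16 + 8 + 2 in binary powers of 2.
So 11^346 ≡ 120 · 267 · 137 · 325 · 121 ≡ 1 (mod 347).
Since the result is 1, base 11 gives no evidence that 347 is composite.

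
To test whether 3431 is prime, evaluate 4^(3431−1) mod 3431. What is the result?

4^1 ≡ 4 (mod 3431)
4^2 ≡ 4^2 = 16 ≡ 16 (mod 3431)
4^4 ≡ 16^2 = 256 ≡ 256 (mod 3431)
4^8 ≡ 256^2 = 65536 ≡ 347 (mod 3431)
4^16 ≡ 347^2 = 120409 ≡ 324 (mod 3431)
4^32 ≡ 324^2 = 104976 ≡ 2046 (mod 3431)
4^64 ≡ 2046^2 = 4186116 ≡ 296 (mod 3431)
4^128 ≡ 296^2 = 87616 ≡ 1841 (mod 3431)
4^256 ≡ 1841^2 = 3389281 ≡ 2884 (mod 3431)
4^512 ≡ 2884^2 = 8317456 ≡ 712 (mod 3431)
4^1024 ≡ 712^2 = 506944 ≡ 2587 (mod 3431)
4^2048 ≡ 2587^2 = 6692569 ≡ 2119 (mod 3431)
3430 = 2048 + 1024 + 256 + 64 + 32 + 4 + 2 in binary powers of 2.
So 4^3430 ≡ 2119 · 2587 · 2884 · 296 · 2046 · 256 · 16 ≡ 1756 (mod 3431).
Since 1756 ≠ 1, base 4 is a Fermat witness: 3431 is composite.

1756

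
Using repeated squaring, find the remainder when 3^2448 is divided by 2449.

283

3^1 ≡ 3 (mod 2449)
3^2 ≡ 3^2 = 9 ≡ 9 (mod 2449)
3^4 ≡ 9^2 = 81 ≡ 81 (mod 2449)
3^8 ≡ 81^2 = 6561 ≡ 1663 (mod 2449)
3^16 ≡ 1663^2 = 2765569 ≡ 648 (mod 2449)
3^32 ≡ 648^2 = 419904 ≡ 1125 (mod 2449)
3^64 ≡ 1125^2 = 1265625 ≡ 1941 (mod 2449)
3^128 ≡ 1941^2 = 3767481 ≡ 919 (mod 2449)
3^256 ≡ 919^2 = 844561 ≡ 2105 (mod 2449)
3^512 ≡ 2105^2 = 4431025 ≡ 784 (mod 2449)
3^1024 ≡ 784^2 = 614656 ≡ 2406 (mod 2449)
3^2048 ≡ 2406^2 = 5788836 ≡ 1849 (mod 2449)
2448 = 2048 + 256 + 128 + 16 in binary powers of 2.
So 3^2448 ≡ 1849 · 2105 · 919 · 648 ≡ 283 (mod 2449).
Since 283 ≠ 1, base 3 is a Fermat witness: 2449 is composite.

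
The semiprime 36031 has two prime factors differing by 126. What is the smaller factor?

Since p = q + 126, we have 36031 = q(q + 126), so q² + 126q − 36031 = 0.
Discriminant: 126² + 4·36031 = 15876 + 144124 = 160000; √160000 = 400.
q = (−126 + 400)/2 = 137, and p = q + 126 = 263.
Check: 137 · 263 = 36031.

137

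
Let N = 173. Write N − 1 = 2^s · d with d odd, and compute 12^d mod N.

173 − 1 = 172 = 2^2 · 43, so d = 43.
12^1 ≡ 12 (mod 173)
12^2 ≡ 12^2 = 144 ≡ 144 (mod 173)
12^4 ≡ 144^2 = 20736 ≡ 149 (mod 173)
12^8 ≡ 149^2 = 22201 ≡ 57 (mod 173)
12^16 ≡ 57^2 = 3249 ≡ 135 (mod 173)
12^32 ≡ 135^2 = 18225 ≡ 60 (mod 173)
43 = 32 + 8 + 2 + 1 in binary powers of 2.
So 12^43 ≡ 60 · 57 · 144 · 12 ≡ 80 (mod 173).
Squaring chain: 80 → 172; reaches −1, so base 12 does not prove 173 composite.

80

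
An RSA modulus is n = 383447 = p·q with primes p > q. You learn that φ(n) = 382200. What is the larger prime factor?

701

φ(n) = (p−1)(q−1) = n − (p+q) + 1, so p + q = 383447 − 382200 + 1 = 1248.
p and q are the roots of t² − 1248t + 383447 = 0.
Discriminant: 1248² − 4·383447 = 1557504 − 1533788 = 23716; √23716 = 154.
q = (1248 − 154)/2 = 547, p = (1248 + 154)/2 = 701.
Check: 547 · 701 = 383447.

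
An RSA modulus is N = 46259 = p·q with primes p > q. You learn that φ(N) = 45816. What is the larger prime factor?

φ(n) = (p−1)(q−1) = n − (p+q) + 1, so p + q = 46259 − 45816 + 1 = 444.
p and q are the roots of t² − 444t + 46259 = 0.
Discriminant: 444² − 4·46259 = 197136 − 185036 = 12100; √12100 = 110.
q = (444 − 110)/2 = 167, p = (444 + 110)/2 = 277.
Check: 167 · 277 = 46259.

277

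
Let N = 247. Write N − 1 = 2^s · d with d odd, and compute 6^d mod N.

125

247 − 1 = 246 = 2^1 · 123, so d = 123.
6^1 ≡ 6 (mod 247)
6^2 ≡ 6^2 = 36 ≡ 36 (mod 247)
6^4 ≡ 36^2 = 1296 ≡ 61 (mod 247)
6^8 ≡ 61^2 = 3721 ≡ 16 (mod 247)
6^16 ≡ 16^2 = 256 ≡ 9 (mod 247)
6^32 ≡ 9^2 = 81 ≡ 81 (mod 247)
6^64 ≡ 81^2 = 6561 ≡ 139 (mod 247)
123 = 64 + 32 + 16 + 8 + 2 + 1 in binary powers of 2.
So 6^123 ≡ 139 · 81 · 9 · 16 · 36 · 6 ≡ 125 (mod 247).
Squaring chain: 125; never reaches −1, so base 6 is a Miller–Rabin witness that 247 is composite.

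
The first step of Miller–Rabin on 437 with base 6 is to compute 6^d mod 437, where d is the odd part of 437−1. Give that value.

437 − 1 = 436 = 2^2 · 109, so d = 109.
6^1 ≡ 6 (mod 437)
6^2 ≡ 6^2 = 36 ≡ 36 (mod 437)
6^4 ≡ 36^2 = 1296 ≡ 422 (mod 437)
6^8 ≡ 422^2 = 178084 ≡ 225 (mod 437)
6^16 ≡ 225^2 = 50625 ≡ 370 (mod 437)
6^32 ≡ 370^2 = 136900 ≡ 119 (mod 437)
6^64 ≡ 119^2 = 14161 ≡ 177 (mod 437)
109 = 64 + 32 + 8 + 4 + 1 in binary powers of 2.
So 6^109 ≡ 177 · 119 · 225 · 422 · 6 ≡ 234 (mod 437).
Squaring chain: 234 → 131; never reaches −1, so base 6 is a Miller–Rabin witness that 437 is composite.

234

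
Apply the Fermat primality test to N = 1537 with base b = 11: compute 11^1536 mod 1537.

1022

11^1 ≡ 11 (mod 1537)
11^2 ≡ 11^2 = 121 ≡ 121 (mod 1537)
11^4 ≡ 121^2 = 14641 ≡ 808 (mod 1537)
11^8 ≡ 808^2 = 652864 ≡ 1176 (mod 1537)
11^16 ≡ 1176^2 = 1382976 ≡ 1213 (mod 1537)
11^32 ≡ 1213^2 = 1471369 ≡ 460 (mod 1537)
11^64 ≡ 460^2 = 211600 ≡ 1031 (mod 1537)
11^128 ≡ 1031^2 = 1062961 ≡ 894 (mod 1537)
11^256 ≡ 894^2 = 799236 ≡ 1533 (mod 1537)
11^512 ≡ 1533^2 = 2350089 ≡ 16 (mod 1537)
11^1024 ≡ 16^2 = 256 ≡ 256 (mod 1537)
1536 = 1024 + 512 in binary powers of 2.
So 11^1536 ≡ 256 · 16 ≡ 1022 (mod 1537).
Since 1022 ≠ 1, base 11 is a Fermat witness: 1537 is composite.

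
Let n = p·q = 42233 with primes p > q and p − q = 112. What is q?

157

Since p = q + 112, we have 42233 = q(q + 112), so q² + 112q − 42233 = 0.
Discriminant: 112² + 4·42233 = 12544 + 168932 = 181476; √181476 = 426.
q = (−112 + 426)/2 = 157, and p = q + 112 = 269.
Check: 157 · 269 = 42233.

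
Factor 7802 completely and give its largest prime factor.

7802 = 2 · 3901
3901 = 47 · 83
83 is prime.
So 7802 = 2 · 47 · 83; the largest prime factor is 83.

83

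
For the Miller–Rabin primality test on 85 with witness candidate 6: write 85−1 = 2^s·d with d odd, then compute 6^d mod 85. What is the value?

85 − 1 = 84 = 2^2 · 21, so d = 21.
6^1 ≡ 6 (mod 85)
6^2 ≡ 6^2 = 36 ≡ 36 (mod 85)
6^4 ≡ 36^2 = 1296 ≡ 21 (mod 85)
6^8 ≡ 21^2 = 441 ≡ 16 (mod 85)
6^16 ≡ 16^2 = 256 ≡ 1 (mod 85)
21 = 16 + 4 + 1 in binary powers of 2.
So 6^21 ≡ 1 · 21 · 6 ≡ 41 (mod 85).
Squaring chain: 41 → 66; never reaches −1, so base 6 is a Miller–Rabin witness that 85 is composite.

41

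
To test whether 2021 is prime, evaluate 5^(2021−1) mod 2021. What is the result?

5^1 ≡ 5 (mod 2021)
5^2 ≡ 5^2 = 25 ≡ 25 (mod 2021)
5^4 ≡ 25^2 = 625 ≡ 625 (mod 2021)
5^8 ≡ 625^2 = 390625 ≡ 572 (mod 2021)
5^16 ≡ 572^2 = 327184 ≡ 1803 (mod 2021)
5^32 ≡ 1803^2 = 3250809 ≡ 1041 (mod 2021)
5^64 ≡ 1041^2 = 1083681 ≡ 425 (mod 2021)
5^128 ≡ 425^2 = 180625 ≡ 756 (mod 2021)
5^256 ≡ 756^2 = 571536 ≡ 1614 (mod 2021)
5^512 ≡ 1614^2 = 2604996 ≡ 1948 (mod 2021)
5^1024 ≡ 1948^2 = 3794704 ≡ 1287 (mod 2021)
2020 = 1024 + 512 + 256 + 128 + 64 + 32 + 4 in binary powers of 2.
So 5^2020 ≡ 1287 · 1948 · 1614 · 756 · 425 · 1041 · 625 ≡ 883 (mod 2021).
Since 883 ≠ 1, base 5 is a Fermat witness: 2021 is composite.

883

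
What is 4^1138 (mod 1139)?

4^1 ≡ 4 (mod 1139)
4^2 ≡ 4^2 = 16 ≡ 16 (mod 1139)
4^4 ≡ 16^2 = 256 ≡ 256 (mod 1139)
4^8 ≡ 256^2 = 65536 ≡ 613 (mod 1139)
4^16 ≡ 613^2 = 375769 ≡ 1038 (mod 1139)
4^32 ≡ 1038^2 = 1077444 ≡ 1089 (mod 1139)
4^64 ≡ 1089^2 = 1185921 ≡ 222 (mod 1139)
4^128 ≡ 222^2 = 49284 ≡ 307 (mod 1139)
4^256 ≡ 307^2 = 94249 ≡ 851 (mod 1139)
4^512 ≡ 851^2 = 724201 ≡ 936 (mod 1139)
4^1024 ≡ 936^2 = 876096 ≡ 205 (mod 1139)
1138 = 1024 + 64 + 32 + 16 + 2 in binary powers of 2.
So 4^1138 ≡ 205 · 222 · 1089 · 1038 · 16 ≡ 33 (mod 1139).
Since 33 ≠ 1, base 4 is a Fermat witness: 1139 is composite.

33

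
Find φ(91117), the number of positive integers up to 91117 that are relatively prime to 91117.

81648

Factor: 91117 = 13 · 43 · 163.
φ(91117) = (13−1) · (43−1) · (163−1) = 12 · 42 · 162 = 81648.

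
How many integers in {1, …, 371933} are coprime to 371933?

350064

Factor: 371933 = 23 · 103 · 157.
φ(371933) = (23−1) · (103−1) · (157−1) = 22 · 102 · 156 = 350064.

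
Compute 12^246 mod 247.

1

12^1 ≡ 12 (mod 247)
12^2 ≡ 12^2 = 144 ≡ 144 (mod 247)
12^4 ≡ 144^2 = 20736 ≡ 235 (mod 247)
12^8 ≡ 235^2 = 55225 ≡ 144 (mod 247)
12^16 ≡ 144^2 = 20736 ≡ 235 (mod 247)
12^32 ≡ 235^2 = 55225 ≡ 144 (mod 247)
12^64 ≡ 144^2 = 20736 ≡ 235 (mod 247)
12^128 ≡ 235^2 = 55225 ≡ 144 (mod 247)
246 = 128 + 64 + 32 + 16 + 4 + 2 in binary powers of 2.
So 12^246 ≡ 144 · 235 · 144 · 235 · 235 · 144 ≡ 1 (mod 247).
Since the result is 1, base 12 gives no evidence that 247 is composite.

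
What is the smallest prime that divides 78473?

78473 is odd.
Digit sum 29, not divisible by 3.
Ends in 3: not divisible by 5.
7: 78473 = 7·11210 + 3
11: 78473 = 11·7133 + 10
13: 78473 = 13·6036 + 5
17: 78473 = 17·4616 + 1
19: 78473 = 19·4130 + 3
23: 78473 = 23·3411 + 20
29: 78473 = 29·2705 + 28
31: 78473 = 31·2531 + 12
37: 78473 = 37·2120 + 33
41: 78473 = 41·1913 + 40
43: 78473 = 43·1824 + 41
47: 78473 = 47·1669 + 30
53: 78473 = 53·1480 + 33
59: 78473 = 59·1330 + 3
61: 78473 = 61·1286 + 27
67: 78473 = 67·1171 + 16
71: 78473 = 71·1105 + 18
73: 78473 = 73·1074 + 71
79: 78473 = 79·993 + 26
83: 78473 = 83·945 + 38
89: 78473 = 89·881 + 64
97: 78473 = 97·809

97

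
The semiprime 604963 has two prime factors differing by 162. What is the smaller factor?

Since p = q + 162, we have 604963 = q(q + 162), so q² + 162q − 604963 = 0.
Discriminant: 162² + 4·604963 = 26244 + 2419852 = 2446096; √2446096 = 1564.
q = (−162 + 1564)/2 = 701, and p = q + 162 = 863.
Check: 701 · 863 = 604963.

701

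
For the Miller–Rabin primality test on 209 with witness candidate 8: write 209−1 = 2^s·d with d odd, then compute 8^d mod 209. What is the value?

209 − 1 = 208 = 2^4 · 13, so d = 13.
8^1 ≡ 8 (mod 209)
8^2 ≡ 8^2 = 64 ≡ 64 (mod 209)
8^4 ≡ 64^2 = 4096 ≡ 125 (mod 209)
8^8 ≡ 125^2 = 15625 ≡ 159 (mod 209)
13 = 8 + 4 + 1 in binary powers of 2.
So 8^13 ≡ 159 · 125 · 8 ≡ 160 (mod 209).
Squaring chain: 160 → 102 → 163 → 26; never reaches −1, so base 8 is a Miller–Rabin witness that 209 is composite.

160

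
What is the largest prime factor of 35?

35 = 5 · 7
7 is prime.
So 35 = 5 · 7; the largest prime factor is 7.

7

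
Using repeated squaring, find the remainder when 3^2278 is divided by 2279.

3^1 ≡ 3 (mod 2279)
3^2 ≡ 3^2 = 9 ≡ 9 (mod 2279)
3^4 ≡ 9^2 = 81 ≡ 81 (mod 2279)
3^8 ≡ 81^2 = 6561 ≡ 2003 (mod 2279)
3^16 ≡ 2003^2 = 4012009 ≡ 969 (mod 2279)
3^32 ≡ 969^2 = 938961 ≡ 13 (mod 2279)
3^64 ≡ 13^2 = 169 ≡ 169 (mod 2279)
3^128 ≡ 169^2 = 28561 ≡ 1213 (mod 2279)
3^256 ≡ 1213^2 = 1471369 ≡ 1414 (mod 2279)
3^512 ≡ 1414^2 = 1999396 ≡ 713 (mod 2279)
3^1024 ≡ 713^2 = 508369 ≡ 152 (mod 2279)
3^2048 ≡ 152^2 = 23104 ≡ 314 (mod 2279)
2278 = 2048 + 128 + 64 + 32 + 4 + 2 in binary powers of 2.
So 3^2278 ≡ 314 · 1213 · 169 · 13 · 81 · 9 ≡ 1257 (mod 2279).
Since 1257 ≠ 1, base 3 is a Fermat witness: 2279 is composite.

1257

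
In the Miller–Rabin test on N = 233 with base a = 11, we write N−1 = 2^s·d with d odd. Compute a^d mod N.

233 − 1 = 232 = 2^3 · 29, so d = 29.
11^1 ≡ 11 (mod 233)
11^2 ≡ 11^2 = 121 ≡ 121 (mod 233)
11^4 ≡ 121^2 = 14641 ≡ 195 (mod 233)
11^8 ≡ 195^2 = 38025 ≡ 46 (mod 233)
11^16 ≡ 46^2 = 2116 ≡ 19 (mod 233)
29 = 16 + 8 + 4 + 1 in binary powers of 2.
So 11^29 ≡ 19 · 46 · 195 · 11 ≡ 12 (mod 233).
Squaring chain: 12 → 144 → 232; reaches −1, so base 11 does not prove 233 composite.

12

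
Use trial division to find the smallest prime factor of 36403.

36403 is odd.
Digit sum 16, not divisible by 3.
Ends in 3: not divisible by 5.
7: 36403 = 7·5200 + 3
11: 36403 = 11·3309 + 4
13: 36403 = 13·2800 + 3
17: 36403 = 17·2141 + 6
19: 36403 = 19·1915 + 18
23: 36403 = 23·1582 + 17
29: 36403 = 29·1255 + 8
31: 36403 = 31·1174 + 9
37: 36403 = 37·983 + 32
41: 36403 = 41·887 + 36
43: 36403 = 43·846 + 25
47: 36403 = 47·774 + 25
53: 36403 = 53·686 + 45
59: 36403 = 59·617

59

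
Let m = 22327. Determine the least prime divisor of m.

83

22327 is odd.
Digit sum 16, not divisible by 3.
Ends in 7: not divisible by 5.
7: 22327 = 7·3189 + 4
11: 22327 = 11·2029 + 8
13: 22327 = 13·1717 + 6
17: 22327 = 17·1313 + 6
19: 22327 = 19·1175 + 2
23: 22327 = 23·970 + 17
29: 22327 = 29·769 + 26
31: 22327 = 31·720 + 7
37: 22327 = 37·603 + 16
41: 22327 = 41·544 + 23
43: 22327 = 43·519 + 10
47: 22327 = 47·475 + 2
53: 22327 = 53·421 + 14
59: 22327 = 59·378 + 25
61: 22327 = 61·366 + 1
67: 22327 = 67·333 + 16
71: 22327 = 71·314 + 33
73: 22327 = 73·305 + 62
79: 22327 = 79·282 + 49
83: 22327 = 83·269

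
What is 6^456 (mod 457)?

1

6^1 ≡ 6 (mod 457)
6^2 ≡ 6^2 = 36 ≡ 36 (mod 457)
6^4 ≡ 36^2 = 1296 ≡ 382 (mod 457)
6^8 ≡ 382^2 = 145924 ≡ 141 (mod 457)
6^16 ≡ 141^2 = 19881 ≡ 230 (mod 457)
6^32 ≡ 230^2 = 52900 ≡ 345 (mod 457)
6^64 ≡ 345^2 = 119025 ≡ 205 (mod 457)
6^128 ≡ 205^2 = 42025 ≡ 438 (mod 457)
6^256 ≡ 438^2 = 191844 ≡ 361 (mod 457)
456 = 256 + 128 + 64 + 8 in binary powers of 2.
So 6^456 ≡ 361 · 438 · 205 · 141 ≡ 1 (mod 457).
Since the result is 1, base 6 gives no evidence that 457 is composite.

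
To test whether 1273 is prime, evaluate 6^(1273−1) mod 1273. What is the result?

6^1 ≡ 6 (mod 1273)
6^2 ≡ 6^2 = 36 ≡ 36 (mod 1273)
6^4 ≡ 36^2 = 1296 ≡ 23 (mod 1273)
6^8 ≡ 23^2 = 529 ≡ 529 (mod 1273)
6^16 ≡ 529^2 = 279841 ≡ 1054 (mod 1273)
6^32 ≡ 1054^2 = 1110916 ≡ 860 (mod 1273)
6^64 ≡ 860^2 = 739600 ≡ 1260 (mod 1273)
6^128 ≡ 1260^2 = 1587600 ≡ 169 (mod 1273)
6^256 ≡ 169^2 = 28561 ≡ 555 (mod 1273)
6^512 ≡ 555^2 = 308025 ≡ 1232 (mod 1273)
6^1024 ≡ 1232^2 = 1517824 ≡ 408 (mod 1273)
1272 = 1024 + 128 + 64 + 32 + 16 + 8 in binary powers of 2.
So 6^1272 ≡ 408 · 169 · 1260 · 860 · 1054 · 529 ≡ 558 (mod 1273).
Since 558 ≠ 1, base 6 is a Fermat witness: 1273 is composite.

558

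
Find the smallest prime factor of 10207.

10207 is odd.
Digit sum 10, not divisible by 3.
Ends in 7: not divisible by 5.
7: 10207 = 7·1458 + 1
11: 10207 = 11·927 + 10
13: 10207 = 13·785 + 2
17: 10207 = 17·600 + 7
19: 10207 = 19·537 + 4
23: 10207 = 23·443 + 18
29: 10207 = 29·351 + 28
31: 10207 = 31·329 + 8
37: 10207 = 37·275 + 32
41: 10207 = 41·248 + 39
43: 10207 = 43·237 + 16
47: 10207 = 47·217 + 8
53: 10207 = 53·192 + 31
59: 10207 = 59·173

59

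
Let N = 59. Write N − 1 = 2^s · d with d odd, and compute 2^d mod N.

59 − 1 = 58 = 2^1 · 29, so d = 29.
2^1 ≡ 2 (mod 59)
2^2 ≡ 2^2 = 4 ≡ 4 (mod 59)
2^4 ≡ 4^2 = 16 ≡ 16 (mod 59)
2^8 ≡ 16^2 = 256 ≡ 20 (mod 59)
2^16 ≡ 20^2 = 400 ≡ 46 (mod 59)
29 = 16 + 8 + 4 + 1 in binary powers of 2.
So 2^29 ≡ 46 · 20 · 16 · 2 ≡ 58 (mod 59).
Since 2^d ≡ 58 (mod 59), base 2 does not prove 59 composite.

58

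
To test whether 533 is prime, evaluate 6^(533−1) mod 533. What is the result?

6^1 ≡ 6 (mod 533)
6^2 ≡ 6^2 = 36 ≡ 36 (mod 533)
6^4 ≡ 36^2 = 1296 ≡ 230 (mod 533)
6^8 ≡ 230^2 = 52900 ≡ 133 (mod 533)
6^16 ≡ 133^2 = 17689 ≡ 100 (mod 533)
6^32 ≡ 100^2 = 10000 ≡ 406 (mod 533)
6^64 ≡ 406^2 = 164836 ≡ 139 (mod 533)
6^128 ≡ 139^2 = 19321 ≡ 133 (mod 533)
6^256 ≡ 133^2 = 17689 ≡ 100 (mod 533)
6^512 ≡ 100^2 = 10000 ≡ 406 (mod 533)
532 = 512 + 16 + 4 in binary powers of 2.
So 6^532 ≡ 406 · 100 · 230 ≡ 373 (mod 533).
Since 373 ≠ 1, base 6 is a Fermat witness: 533 is composite.

373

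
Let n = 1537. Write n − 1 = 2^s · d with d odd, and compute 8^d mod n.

1537 − 1 = 1536 = 2^9 · 3, so d = 3.
8^1 ≡ 8 (mod 1537)
8^2 ≡ 8^2 = 64 ≡ 64 (mod 1537)
3 = 2 + 1 in binary powers of 2.
So 8^3 ≡ 64 · 8 ≡ 512 (mod 1537).
Squaring chain: 512 → 854 → 778 → 1243 → 364 → 314 → 228 → 1263 → 1300; never reaches −1, so base 8 is a Miller–Rabin witness that 1537 is composite.

512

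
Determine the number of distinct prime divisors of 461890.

6

461890 = 2 · 230945
230945 = 5 · 46189
46189 = 11 · 4199
4199 = 13 · 323
323 = 17 · 19
461890 = 2 · 5 · 11 · 13 · 17 · 19, which has 6 distinct prime factors.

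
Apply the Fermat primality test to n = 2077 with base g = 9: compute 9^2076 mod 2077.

628

9^1 ≡ 9 (mod 2077)
9^2 ≡ 9^2 = 81 ≡ 81 (mod 2077)
9^4 ≡ 81^2 = 6561 ≡ 330 (mod 2077)
9^8 ≡ 330^2 = 108900 ≡ 896 (mod 2077)
9^16 ≡ 896^2 = 802816 ≡ 1094 (mod 2077)
9^32 ≡ 1094^2 = 1196836 ≡ 484 (mod 2077)
9^64 ≡ 484^2 = 234256 ≡ 1632 (mod 2077)
9^128 ≡ 1632^2 = 2663424 ≡ 710 (mod 2077)
9^256 ≡ 710^2 = 504100 ≡ 1466 (mod 2077)
9^512 ≡ 1466^2 = 2149156 ≡ 1538 (mod 2077)
9^1024 ≡ 1538^2 = 2365444 ≡ 1818 (mod 2077)
9^2048 ≡ 1818^2 = 3305124 ≡ 617 (mod 2077)
2076 = 2048 + 16 + 8 + 4 in binary powers of 2.
So 9^2076 ≡ 617 · 1094 · 896 · 330 ≡ 628 (mod 2077).
Since 628 ≠ 1, base 9 is a Fermat witness: 2077 is composite.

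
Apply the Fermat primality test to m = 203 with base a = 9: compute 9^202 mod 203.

9^1 ≡ 9 (mod 203)
9^2 ≡ 9^2 = 81 ≡ 81 (mod 203)
9^4 ≡ 81^2 = 6561 ≡ 65 (mod 203)
9^8 ≡ 65^2 = 4225 ≡ 165 (mod 203)
9^16 ≡ 165^2 = 27225 ≡ 23 (mod 203)
9^32 ≡ 23^2 = 529 ≡ 123 (mod 203)
9^64 ≡ 123^2 = 15129 ≡ 107 (mod 203)
9^128 ≡ 107^2 = 11449 ≡ 81 (mod 203)
202 = 128 + 64 + 8 + 2 in binary powers of 2.
So 9^202 ≡ 81 · 107 · 165 · 81 ≡ 16 (mod 203).
Since 16 ≠ 1, base 9 is a Fermat witness: 203 is composite.

16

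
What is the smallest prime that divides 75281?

83

75281 is odd.
Digit sum 23, not divisible by 3.
Ends in 1: not divisible by 5.
7: 75281 = 7·10754 + 3
11: 75281 = 11·6843 + 8
13: 75281 = 13·5790 + 11
17: 75281 = 17·4428 + 5
19: 75281 = 19·3962 + 3
23: 75281 = 23·3273 + 2
29: 75281 = 29·2595 + 26
31: 75281 = 31·2428 + 13
37: 75281 = 37·2034 + 23
41: 75281 = 41·1836 + 5
43: 75281 = 43·1750 + 31
47: 75281 = 47·1601 + 34
53: 75281 = 53·1420 + 21
59: 75281 = 59·1275 + 56
61: 75281 = 61·1234 + 7
67: 75281 = 67·1123 + 40
71: 75281 = 71·1060 + 21
73: 75281 = 73·1031 + 18
79: 75281 = 79·952 + 73
83: 75281 = 83·907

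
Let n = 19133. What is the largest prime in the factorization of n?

19133 = 19 · 1007
1007 = 19 · 53
53 is prime.
So 19133 = 19^2 · 53; the largest prime factor is 53.

53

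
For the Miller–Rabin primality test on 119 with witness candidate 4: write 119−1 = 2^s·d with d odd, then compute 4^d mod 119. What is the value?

119 − 1 = 118 = 2^1 · 59, so d = 59.
4^1 ≡ 4 (mod 119)
4^2 ≡ 4^2 = 16 ≡ 16 (mod 119)
4^4 ≡ 16^2 = 256 ≡ 18 (mod 119)
4^8 ≡ 18^2 = 324 ≡ 86 (mod 119)
4^16 ≡ 86^2 = 7396 ≡ 18 (mod 119)
4^32 ≡ 18^2 = 324 ≡ 86 (mod 119)
59 = 32 + 16 + 8 + 2 + 1 in binary powers of 2.
So 4^59 ≡ 86 · 18 · 86 · 16 · 4 ≡ 30 (mod 119).
Squaring chain: 30; never reaches −1, so base 4 is a Miller–Rabin witness that 119 is composite.

30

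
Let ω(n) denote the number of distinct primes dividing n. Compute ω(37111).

3

37111 = 17 · 2183
2183 = 37 · 59
37111 = 17 · 37 · 59, which has 3 distinct prime factors.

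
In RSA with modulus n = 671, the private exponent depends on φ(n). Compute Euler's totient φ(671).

600

Factor: 671 = 11 · 61.
φ(671) = (11−1) · (61−1) = 10 · 60 = 600.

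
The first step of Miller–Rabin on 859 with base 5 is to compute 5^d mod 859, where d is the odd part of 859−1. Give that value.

859 − 1 = 858 = 2^1 · 429, so d = 429.
5^1 ≡ 5 (mod 859)
5^2 ≡ 5^2 = 25 ≡ 25 (mod 859)
5^4 ≡ 25^2 = 625 ≡ 625 (mod 859)
5^8 ≡ 625^2 = 390625 ≡ 639 (mod 859)
5^16 ≡ 639^2 = 408321 ≡ 296 (mod 859)
5^32 ≡ 296^2 = 87616 ≡ 857 (mod 859)
5^64 ≡ 857^2 = 734449 ≡ 4 (mod 859)
5^128 ≡ 4^2 = 16 ≡ 16 (mod 859)
5^256 ≡ 16^2 = 256 ≡ 256 (mod 859)
429 = 256 + 128 + 32 + 8 + 4 + 1 in binary powers of 2.
So 5^429 ≡ 256 · 16 · 857 · 639 · 625 · 5 ≡ 1 (mod 859).
Since 5^d ≡ 1 (mod 859), base 5 does not prove 859 composite.

1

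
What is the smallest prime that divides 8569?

11

8569 is odd.
Digit sum 28, not divisible by 3.
Ends in 9: not divisible by 5.
7: 8569 = 7·1224 + 1
11: 8569 = 11·779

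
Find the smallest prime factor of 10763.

10763 is odd.
Digit sum 17, not divisible by 3.
Ends in 3: not divisible by 5.
7: 10763 = 7·1537 + 4
11: 10763 = 11·978 + 5
13: 10763 = 13·827 + 12
17: 10763 = 17·633 + 2
19: 10763 = 19·566 + 9
23: 10763 = 23·467 + 22
29: 10763 = 29·371 + 4
31: 10763 = 31·347 + 6
37: 10763 = 37·290 + 33
41: 10763 = 41·262 + 21
43: 10763 = 43·250 + 13
47: 10763 = 47·229

47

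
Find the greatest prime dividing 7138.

83

7138 = 2 · 3569
3569 = 43 · 83
83 is prime.
So 7138 = 2 · 43 · 83; the largest prime factor is 83.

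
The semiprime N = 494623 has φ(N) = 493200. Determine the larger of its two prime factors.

823

φ(n) = (p−1)(q−1) = n − (p+q) + 1, so p + q = 494623 − 493200 + 1 = 1424.
p and q are the roots of t² − 1424t + 494623 = 0.
Discriminant: 1424² − 4·494623 = 2027776 − 1978492 = 49284; √49284 = 222.
q = (1424 − 222)/2 = 601, p = (1424 + 222)/2 = 823.
Check: 601 · 823 = 494623.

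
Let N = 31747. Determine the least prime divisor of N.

53

31747 is odd.
Digit sum 22, not divisible by 3.
Ends in 7: not divisible by 5.
7: 31747 = 7·4535 + 2
11: 31747 = 11·2886 + 1
13: 31747 = 13·2442 + 1
17: 31747 = 17·1867 + 8
19: 31747 = 19·1670 + 17
23: 31747 = 23·1380 + 7
29: 31747 = 29·1094 + 21
31: 31747 = 31·1024 + 3
37: 31747 = 37·858 + 1
41: 31747 = 41·774 + 13
43: 31747 = 43·738 + 13
47: 31747 = 47·675 + 22
53: 31747 = 53·599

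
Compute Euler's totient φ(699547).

672672

Factor: 699547 = 53 · 67 · 197.
φ(699547) = (53−1) · (67−1) · (197−1) = 52 · 66 · 196 = 672672.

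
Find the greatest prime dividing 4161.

73

4161 = 3 · 1387
1387 = 19 · 73
73 is prime.
So 4161 = 3 · 19 · 73; the largest prime factor is 73.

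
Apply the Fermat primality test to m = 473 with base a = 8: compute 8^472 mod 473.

8^1 ≡ 8 (mod 473)
8^2 ≡ 8^2 = 64 ≡ 64 (mod 473)
8^4 ≡ 64^2 = 4096 ≡ 312 (mod 473)
8^8 ≡ 312^2 = 97344 ≡ 379 (mod 473)
8^16 ≡ 379^2 = 143641 ≡ 322 (mod 473)
8^32 ≡ 322^2 = 103684 ≡ 97 (mod 473)
8^64 ≡ 97^2 = 9409 ≡ 422 (mod 473)
8^128 ≡ 422^2 = 178084 ≡ 236 (mod 473)
8^256 ≡ 236^2 = 55696 ≡ 355 (mod 473)
472 = 256 + 128 + 64 + 16 + 8 in binary powers of 2.
So 8^472 ≡ 355 · 236 · 422 · 322 · 379 ≡ 262 (mod 473).
Since 262 ≠ 1, base 8 is a Fermat witness: 473 is composite.

262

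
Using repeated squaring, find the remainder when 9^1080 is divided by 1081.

679

9^1 ≡ 9 (mod 1081)
9^2 ≡ 9^2 = 81 ≡ 81 (mod 1081)
9^4 ≡ 81^2 = 6561 ≡ 75 (mod 1081)
9^8 ≡ 75^2 = 5625 ≡ 220 (mod 1081)
9^16 ≡ 220^2 = 48400 ≡ 836 (mod 1081)
9^32 ≡ 836^2 = 698896 ≡ 570 (mod 1081)
9^64 ≡ 570^2 = 324900 ≡ 600 (mod 1081)
9^128 ≡ 600^2 = 360000 ≡ 27 (mod 1081)
9^256 ≡ 27^2 = 729 ≡ 729 (mod 1081)
9^512 ≡ 729^2 = 531441 ≡ 670 (mod 1081)
9^1024 ≡ 670^2 = 448900 ≡ 285 (mod 1081)
1080 = 1024 + 32 + 16 + 8 in binary powers of 2.
So 9^1080 ≡ 285 · 570 · 836 · 220 ≡ 679 (mod 1081).
Since 679 ≠ 1, base 9 is a Fermat witness: 1081 is composite.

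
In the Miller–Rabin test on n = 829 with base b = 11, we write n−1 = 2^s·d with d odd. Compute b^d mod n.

1

829 − 1 = 828 = 2^2 · 207, so d = 207.
11^1 ≡ 11 (mod 829)
11^2 ≡ 11^2 = 121 ≡ 121 (mod 829)
11^4 ≡ 121^2 = 14641 ≡ 548 (mod 829)
11^8 ≡ 548^2 = 300304 ≡ 206 (mod 829)
11^16 ≡ 206^2 = 42436 ≡ 157 (mod 829)
11^32 ≡ 157^2 = 24649 ≡ 608 (mod 829)
11^64 ≡ 608^2 = 369664 ≡ 759 (mod 829)
11^128 ≡ 759^2 = 576081 ≡ 755 (mod 829)
207 = 128 + 64 + 8 + 4 + 2 + 1 in binary powers of 2.
So 11^207 ≡ 755 · 759 · 206 · 548 · 121 · 11 ≡ 1 (mod 829).
Since 11^d ≡ 1 (mod 829), base 11 does not prove 829 composite.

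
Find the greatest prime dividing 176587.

176587 = 41 · 4307
4307 = 59 · 73
73 is prime.
So 176587 = 41 · 59 · 73; the largest prime factor is 73.

73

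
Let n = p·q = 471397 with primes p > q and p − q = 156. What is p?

769

Since p = q + 156, we have 471397 = q(q + 156), so q² + 156q − 471397 = 0.
Discriminant: 156² + 4·471397 = 24336 + 1885588 = 1909924; √1909924 = 1382.
q = (−156 + 1382)/2 = 613, and p = q + 156 = 769.
Check: 613 · 769 = 471397.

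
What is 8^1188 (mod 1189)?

8^1 ≡ 8 (mod 1189)
8^2 ≡ 8^2 = 64 ≡ 64 (mod 1189)
8^4 ≡ 64^2 = 4096 ≡ 529 (mod 1189)
8^8 ≡ 529^2 = 279841 ≡ 426 (mod 1189)
8^16 ≡ 426^2 = 181476 ≡ 748 (mod 1189)
8^32 ≡ 748^2 = 559504 ≡ 674 (mod 1189)
8^64 ≡ 674^2 = 454276 ≡ 78 (mod 1189)
8^128 ≡ 78^2 = 6084 ≡ 139 (mod 1189)
8^256 ≡ 139^2 = 19321 ≡ 297 (mod 1189)
8^512 ≡ 297^2 = 88209 ≡ 223 (mod 1189)
8^1024 ≡ 223^2 = 49729 ≡ 980 (mod 1189)
1188 = 1024 + 128 + 32 + 4 in binary powers of 2.
So 8^1188 ≡ 980 · 139 · 674 · 529 ≡ 836 (mod 1189).
Since 836 ≠ 1, base 8 is a Fermat witness: 1189 is composite.

836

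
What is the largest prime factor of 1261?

97

1261 = 13 · 97
97 is prime.
So 1261 = 13 · 97; the largest prime factor is 97.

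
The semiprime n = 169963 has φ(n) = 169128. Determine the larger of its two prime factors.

φ(n) = (p−1)(q−1) = n − (p+q) + 1, so p + q = 169963 − 169128 + 1 = 836.
p and q are the roots of t² − 836t + 169963 = 0.
Discriminant: 836² − 4·169963 = 698896 − 679852 = 19044; √19044 = 138.
q = (836 − 138)/2 = 349, p = (836 + 138)/2 = 487.
Check: 349 · 487 = 169963.

487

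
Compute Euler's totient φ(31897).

Factor: 31897 = 167 · 191.
φ(31897) = (167−1) · (191−1) = 166 · 190 = 31540.

31540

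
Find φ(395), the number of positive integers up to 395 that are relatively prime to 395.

Factor: 395 = 5 · 79.
φ(395) = (5−1) · (79−1) = 4 · 78 = 312.

312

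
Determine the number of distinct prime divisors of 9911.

3

9911 = 11 · 901
901 = 17 · 53
9911 = 11 · 17 · 53, which has 3 distinct prime factors.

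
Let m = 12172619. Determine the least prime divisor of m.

89

12172619 is odd.
Digit sum 29, not divisible by 3.
Ends in 9: not divisible by 5.
7: 12172619 = 7·1738945 + 4
11: 12172619 = 11·1106601 + 8
13: 12172619 = 13·936355 + 4
17: 12172619 = 17·716036 + 7
19: 12172619 = 19·640664 + 3
23: 12172619 = 23·529244 + 7
29: 12172619 = 29·419745 + 14
31: 12172619 = 31·392665 + 4
37: 12172619 = 37·328989 + 26
41: 12172619 = 41·296893 + 6
43: 12172619 = 43·283084 + 7
47: 12172619 = 47·258991 + 42
53: 12172619 = 53·229672 + 3
59: 12172619 = 59·206315 + 34
61: 12172619 = 61·199551 + 8
67: 12172619 = 67·181680 + 59
71: 12172619 = 71·171445 + 24
73: 12172619 = 73·166748 + 15
79: 12172619 = 79·154083 + 62
83: 12172619 = 83·146658 + 5
89: 12172619 = 89·136771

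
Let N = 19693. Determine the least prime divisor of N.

47

19693 is odd.
Digit sum 28, not divisible by 3.
Ends in 3: not divisible by 5.
7: 19693 = 7·2813 + 2
11: 19693 = 11·1790 + 3
13: 19693 = 13·1514 + 11
17: 19693 = 17·1158 + 7
19: 19693 = 19·1036 + 9
23: 19693 = 23·856 + 5
29: 19693 = 29·679 + 2
31: 19693 = 31·635 + 8
37: 19693 = 37·532 + 9
41: 19693 = 41·480 + 13
43: 19693 = 43·457 + 42
47: 19693 = 47·419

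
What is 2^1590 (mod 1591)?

471

2^1 ≡ 2 (mod 1591)
2^2 ≡ 2^2 = 4 ≡ 4 (mod 1591)
2^4 ≡ 4^2 = 16 ≡ 16 (mod 1591)
2^8 ≡ 16^2 = 256 ≡ 256 (mod 1591)
2^16 ≡ 256^2 = 65536 ≡ 305 (mod 1591)
2^32 ≡ 305^2 = 93025 ≡ 747 (mod 1591)
2^64 ≡ 747^2 = 558009 ≡ 1159 (mod 1591)
2^128 ≡ 1159^2 = 1343281 ≡ 477 (mod 1591)
2^256 ≡ 477^2 = 227529 ≡ 16 (mod 1591)
2^512 ≡ 16^2 = 256 ≡ 256 (mod 1591)
2^1024 ≡ 256^2 = 65536 ≡ 305 (mod 1591)
1590 = 1024 + 512 + 32 + 16 + 4 + 2 in binary powers of 2.
So 2^1590 ≡ 305 · 256 · 747 · 305 · 16 · 4 ≡ 471 (mod 1591).
Since 471 ≠ 1, base 2 is a Fermat witness: 1591 is composite.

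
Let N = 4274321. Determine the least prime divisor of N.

47

4274321 is odd.
Digit sum 23, not divisible by 3.
Ends in 1: not divisible by 5.
7: 4274321 = 7·610617 + 2
11: 4274321 = 11·388574 + 7
13: 4274321 = 13·328793 + 12
17: 4274321 = 17·251430 + 11
19: 4274321 = 19·224964 + 5
23: 4274321 = 23·185840 + 1
29: 4274321 = 29·147390 + 11
31: 4274321 = 31·137881 + 10
37: 4274321 = 37·115522 + 7
41: 4274321 = 41·104251 + 30
43: 4274321 = 43·99402 + 35
47: 4274321 = 47·90943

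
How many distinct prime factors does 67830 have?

67830 = 2 · 33915
33915 = 3 · 11305
11305 = 5 · 2261
2261 = 7 · 323
323 = 17 · 19
67830 = 2 · 3 · 5 · 7 · 17 · 19, which has 6 distinct prime factors.

6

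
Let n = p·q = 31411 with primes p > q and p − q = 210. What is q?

101

Since p = q + 210, we have 31411 = q(q + 210), so q² + 210q − 31411 = 0.
Discriminant: 210² + 4·31411 = 44100 + 125644 = 169744; √169744 = 412.
q = (−210 + 412)/2 = 101, and p = q + 210 = 311.
Check: 101 · 311 = 31411.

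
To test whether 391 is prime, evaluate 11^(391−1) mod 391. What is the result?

11^1 ≡ 11 (mod 391)
11^2 ≡ 11^2 = 121 ≡ 121 (mod 391)
11^4 ≡ 121^2 = 14641 ≡ 174 (mod 391)
11^8 ≡ 174^2 = 30276 ≡ 169 (mod 391)
11^16 ≡ 169^2 = 28561 ≡ 18 (mod 391)
11^32 ≡ 18^2 = 324 ≡ 324 (mod 391)
11^64 ≡ 324^2 = 104976 ≡ 188 (mod 391)
11^128 ≡ 188^2 = 35344 ≡ 154 (mod 391)
11^256 ≡ 154^2 = 23716 ≡ 256 (mod 391)
390 = 256 + 128 + 4 + 2 in binary powers of 2.
So 11^390 ≡ 256 · 154 · 174 · 121 ≡ 110 (mod 391).
Since 110 ≠ 1, base 11 is a Fermat witness: 391 is composite.

110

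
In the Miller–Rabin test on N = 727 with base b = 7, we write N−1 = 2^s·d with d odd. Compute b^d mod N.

1

727 − 1 = 726 = 2^1 · 363, so d = 363.
7^1 ≡ 7 (mod 727)
7^2 ≡ 7^2 = 49 ≡ 49 (mod 727)
7^4 ≡ 49^2 = 2401 ≡ 220 (mod 727)
7^8 ≡ 220^2 = 48400 ≡ 418 (mod 727)
7^16 ≡ 418^2 = 174724 ≡ 244 (mod 727)
7^32 ≡ 244^2 = 59536 ≡ 649 (mod 727)
7^64 ≡ 649^2 = 421201 ≡ 268 (mod 727)
7^128 ≡ 268^2 = 71824 ≡ 578 (mod 727)
7^256 ≡ 578^2 = 334084 ≡ 391 (mod 727)
363 = 256 + 64 + 32 + 8 + 2 + 1 in binary powers of 2.
So 7^363 ≡ 391 · 268 · 649 · 418 · 49 · 7 ≡ 1 (mod 727).
Since 7^d ≡ 1 (mod 727), base 7 does not prove 727 composite.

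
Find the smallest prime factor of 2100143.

41

2100143 is odd.
Digit sum 11, not divisible by 3.
Ends in 3: not divisible by 5.
7: 2100143 = 7·300020 + 3
11: 2100143 = 11·190922 + 1
13: 2100143 = 13·161549 + 6
17: 2100143 = 17·123537 + 14
19: 2100143 = 19·110533 + 16
23: 2100143 = 23·91310 + 13
29: 2100143 = 29·72418 + 21
31: 2100143 = 31·67746 + 17
37: 2100143 = 37·56760 + 23
41: 2100143 = 41·51223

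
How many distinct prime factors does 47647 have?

3

47647 = 29 · 1643
1643 = 31 · 53
47647 = 29 · 31 · 53, which has 3 distinct prime factors.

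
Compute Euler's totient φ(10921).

Factor: 10921 = 67 · 163.
φ(10921) = (67−1) · (163−1) = 66 · 162 = 10692.

10692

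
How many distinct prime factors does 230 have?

230 = 2 · 115
115 = 5 · 23
230 = 2 · 5 · 23, which has 3 distinct prime factors.

3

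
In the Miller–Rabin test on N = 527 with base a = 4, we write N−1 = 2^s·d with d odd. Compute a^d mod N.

64

527 − 1 = 526 = 2^1 · 263, so d = 263.
4^1 ≡ 4 (mod 527)
4^2 ≡ 4^2 = 16 ≡ 16 (mod 527)
4^4 ≡ 16^2 = 256 ≡ 256 (mod 527)
4^8 ≡ 256^2 = 65536 ≡ 188 (mod 527)
4^16 ≡ 188^2 = 35344 ≡ 35 (mod 527)
4^32 ≡ 35^2 = 1225 ≡ 171 (mod 527)
4^64 ≡ 171^2 = 29241 ≡ 256 (mod 527)
4^128 ≡ 256^2 = 65536 ≡ 188 (mod 527)
4^256 ≡ 188^2 = 35344 ≡ 35 (mod 527)
263 = 256 + 4 + 2 + 1 in binary powers of 2.
So 4^263 ≡ 35 · 256 · 16 · 4 ≡ 64 (mod 527).
Squaring chain: 64; never reaches −1, so base 4 is a Miller–Rabin witness that 527 is composite.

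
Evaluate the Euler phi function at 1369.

Factor: 1369 = 37^2.
φ(1369) = 37^1·(37−1) = 1332.

1332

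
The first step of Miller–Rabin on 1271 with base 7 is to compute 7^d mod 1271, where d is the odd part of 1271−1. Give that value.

1271 − 1 = 1270 = 2^1 · 635, so d = 635.
7^1 ≡ 7 (mod 1271)
7^2 ≡ 7^2 = 49 ≡ 49 (mod 1271)
7^4 ≡ 49^2 = 2401 ≡ 1130 (mod 1271)
7^8 ≡ 1130^2 = 1276900 ≡ 816 (mod 1271)
7^16 ≡ 816^2 = 665856 ≡ 1123 (mod 1271)
7^32 ≡ 1123^2 = 1261129 ≡ 297 (mod 1271)
7^64 ≡ 297^2 = 88209 ≡ 510 (mod 1271)
7^128 ≡ 510^2 = 260100 ≡ 816 (mod 1271)
7^256 ≡ 816^2 = 665856 ≡ 1123 (mod 1271)
7^512 ≡ 1123^2 = 1261129 ≡ 297 (mod 1271)
635 = 512 + 64 + 32 + 16 + 8 + 2 + 1 in binary powers of 2.
So 7^635 ≡ 297 · 510 · 297 · 1123 · 816 · 49 · 7 ≡ 191 (mod 1271).
Squaring chain: 191; never reaches −1, so base 7 is a Miller–Rabin witness that 1271 is composite.

191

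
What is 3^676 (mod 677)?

1

3^1 ≡ 3 (mod 677)
3^2 ≡ 3^2 = 9 ≡ 9 (mod 677)
3^4 ≡ 9^2 = 81 ≡ 81 (mod 677)
3^8 ≡ 81^2 = 6561 ≡ 468 (mod 677)
3^16 ≡ 468^2 = 219024 ≡ 353 (mod 677)
3^32 ≡ 353^2 = 124609 ≡ 41 (mod 677)
3^64 ≡ 41^2 = 1681 ≡ 327 (mod 677)
3^128 ≡ 327^2 = 106929 ≡ 640 (mod 677)
3^256 ≡ 640^2 = 409600 ≡ 15 (mod 677)
3^512 ≡ 15^2 = 225 ≡ 225 (mod 677)
676 = 512 + 128 + 32 + 4 in binary powers of 2.
So 3^676 ≡ 225 · 640 · 41 · 81 ≡ 1 (mod 677).
Since the result is 1, base 3 gives no evidence that 677 is composite.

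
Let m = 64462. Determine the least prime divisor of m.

64462 is even: 2 divides it.

2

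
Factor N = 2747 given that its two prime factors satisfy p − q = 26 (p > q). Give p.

Since p = q + 26, we have 2747 = q(q + 26), so q² + 26q − 2747 = 0.
Discriminant: 26² + 4·2747 = 676 + 10988 = 11664; √11664 = 108.
q = (−26 + 108)/2 = 41, and p = q + 26 = 67.
Check: 41 · 67 = 2747.

67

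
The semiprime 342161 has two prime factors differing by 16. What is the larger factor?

593

Since p = q + 16, we have 342161 = q(q + 16), so q² + 16q − 342161 = 0.
Discriminant: 16² + 4·342161 = 256 + 1368644 = 1368900; √1368900 = 1170.
q = (−16 + 1170)/2 = 577, and p = q + 16 = 593.
Check: 577 · 593 = 342161.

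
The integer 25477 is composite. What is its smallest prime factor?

25477 is odd.
Digit sum 25, not divisible by 3.
Ends in 7: not divisible by 5.
7: 25477 = 7·3639 + 4
11: 25477 = 11·2316 + 1
13: 25477 = 13·1959 + 10
17: 25477 = 17·1498 + 11
19: 25477 = 19·1340 + 17
23: 25477 = 23·1107 + 16
29: 25477 = 29·878 + 15
31: 25477 = 31·821 + 26
37: 25477 = 37·688 + 21
41: 25477 = 41·621 + 16
43: 25477 = 43·592 + 21
47: 25477 = 47·542 + 3
53: 25477 = 53·480 + 37
59: 25477 = 59·431 + 48
61: 25477 = 61·417 + 40
67: 25477 = 67·380 + 17
71: 25477 = 71·358 + 59
73: 25477 = 73·349

73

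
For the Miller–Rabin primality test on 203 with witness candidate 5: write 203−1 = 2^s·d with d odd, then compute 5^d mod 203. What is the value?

38

203 − 1 = 202 = 2^1 · 101, so d = 101.
5^1 ≡ 5 (mod 203)
5^2 ≡ 5^2 = 25 ≡ 25 (mod 203)
5^4 ≡ 25^2 = 625 ≡ 16 (mod 203)
5^8 ≡ 16^2 = 256 ≡ 53 (mod 203)
5^16 ≡ 53^2 = 2809 ≡ 170 (mod 203)
5^32 ≡ 170^2 = 28900 ≡ 74 (mod 203)
5^64 ≡ 74^2 = 5476 ≡ 198 (mod 203)
101 = 64 + 32 + 4 + 1 in binary powers of 2.
So 5^101 ≡ 198 · 74 · 16 · 5 ≡ 38 (mod 203).
Squaring chain: 38; never reaches −1, so base 5 is a Miller–Rabin witness that 203 is composite.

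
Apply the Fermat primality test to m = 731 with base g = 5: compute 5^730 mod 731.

298

5^1 ≡ 5 (mod 731)
5^2 ≡ 5^2 = 25 ≡ 25 (mod 731)
5^4 ≡ 25^2 = 625 ≡ 625 (mod 731)
5^8 ≡ 625^2 = 390625 ≡ 271 (mod 731)
5^16 ≡ 271^2 = 73441 ≡ 341 (mod 731)
5^32 ≡ 341^2 = 116281 ≡ 52 (mod 731)
5^64 ≡ 52^2 = 2704 ≡ 511 (mod 731)
5^128 ≡ 511^2 = 261121 ≡ 154 (mod 731)
5^256 ≡ 154^2 = 23716 ≡ 324 (mod 731)
5^512 ≡ 324^2 = 104976 ≡ 443 (mod 731)
730 = 512 + 128 + 64 + 16 + 8 + 2 in binary powers of 2.
So 5^730 ≡ 443 · 154 · 511 · 341 · 271 · 25 ≡ 298 (mod 731).
Since 298 ≠ 1, base 5 is a Fermat witness: 731 is composite.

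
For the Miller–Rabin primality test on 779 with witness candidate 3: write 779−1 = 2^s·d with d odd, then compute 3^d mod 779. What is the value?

779 − 1 = 778 = 2^1 · 389, so d = 389.
3^1 ≡ 3 (mod 779)
3^2 ≡ 3^2 = 9 ≡ 9 (mod 779)
3^4 ≡ 9^2 = 81 ≡ 81 (mod 779)
3^8 ≡ 81^2 = 6561 ≡ 329 (mod 779)
3^16 ≡ 329^2 = 108241 ≡ 739 (mod 779)
3^32 ≡ 739^2 = 546121 ≡ 42 (mod 779)
3^64 ≡ 42^2 = 1764 ≡ 206 (mod 779)
3^128 ≡ 206^2 = 42436 ≡ 370 (mod 779)
3^256 ≡ 370^2 = 136900 ≡ 575 (mod 779)
389 = 256 + 128 + 4 + 1 in binary powers of 2.
So 3^389 ≡ 575 · 370 · 81 · 3 ≡ 694 (mod 779).
Squaring chain: 694; never reaches −1, so base 3 is a Miller–Rabin witness that 779 is composite.

694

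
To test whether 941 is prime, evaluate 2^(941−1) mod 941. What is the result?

2^1 ≡ 2 (mod 941)
2^2 ≡ 2^2 = 4 ≡ 4 (mod 941)
2^4 ≡ 4^2 = 16 ≡ 16 (mod 941)
2^8 ≡ 16^2 = 256 ≡ 256 (mod 941)
2^16 ≡ 256^2 = 65536 ≡ 607 (mod 941)
2^32 ≡ 607^2 = 368449 ≡ 518 (mod 941)
2^64 ≡ 518^2 = 268324 ≡ 139 (mod 941)
2^128 ≡ 139^2 = 19321 ≡ 501 (mod 941)
2^256 ≡ 501^2 = 251001 ≡ 695 (mod 941)
2^512 ≡ 695^2 = 483025 ≡ 292 (mod 941)
940 = 512 + 256 + 128 + 32 + 8 + 4 in binary powers of 2.
So 2^940 ≡ 292 · 695 · 501 · 518 · 256 · 16 ≡ 1 (mod 941).
Since the result is 1, base 2 gives no evidence that 941 is composite.

1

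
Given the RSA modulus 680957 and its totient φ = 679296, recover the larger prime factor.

φ(n) = (p−1)(q−1) = n − (p+q) + 1, so p + q = 680957 − 679296 + 1 = 1662.
p and q are the roots of t² − 1662t + 680957 = 0.
Discriminant: 1662² − 4·680957 = 2762244 − 2723828 = 38416; √38416 = 196.
q = (1662 − 196)/2 = 733, p = (1662 + 196)/2 = 929.
Check: 733 · 929 = 680957.

929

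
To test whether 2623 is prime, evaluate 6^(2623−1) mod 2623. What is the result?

6^1 ≡ 6 (mod 2623)
6^2 ≡ 6^2 = 36 ≡ 36 (mod 2623)
6^4 ≡ 36^2 = 1296 ≡ 1296 (mod 2623)
6^8 ≡ 1296^2 = 1679616 ≡ 896 (mod 2623)
6^16 ≡ 896^2 = 802816 ≡ 178 (mod 2623)
6^32 ≡ 178^2 = 31684 ≡ 208 (mod 2623)
6^64 ≡ 208^2 = 43264 ≡ 1296 (mod 2623)
6^128 ≡ 1296^2 = 1679616 ≡ 896 (mod 2623)
6^256 ≡ 896^2 = 802816 ≡ 178 (mod 2623)
6^512 ≡ 178^2 = 31684 ≡ 208 (mod 2623)
6^1024 ≡ 208^2 = 43264 ≡ 1296 (mod 2623)
6^2048 ≡ 1296^2 = 1679616 ≡ 896 (mod 2623)
2622 = 2048 + 512 + 32 + 16 + 8 + 4 + 2 in binary powers of 2.
So 6^2622 ≡ 896 · 208 · 208 · 178 · 896 · 1296 · 36 ≡ 2237 (mod 2623).
Since 2237 ≠ 1, base 6 is a Fermat witness: 2623 is composite.

2237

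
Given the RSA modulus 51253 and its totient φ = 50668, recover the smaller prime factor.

φ(n) = (p−1)(q−1) = n − (p+q) + 1, so p + q = 51253 − 50668 + 1 = 586.
p and q are the roots of t² − 586t + 51253 = 0.
Discriminant: 586² − 4·51253 = 343396 − 205012 = 138384; √138384 = 372.
q = (586 − 372)/2 = 107, p = (586 + 372)/2 = 479.
Check: 107 · 479 = 51253.

107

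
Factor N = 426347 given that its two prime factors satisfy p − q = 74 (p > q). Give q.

Since p = q + 74, we have 426347 = q(q + 74), so q² + 74q − 426347 = 0.
Discriminant: 74² + 4·426347 = 5476 + 1705388 = 1710864; √1710864 = 1308.
q = (−74 + 1308)/2 = 617, and p = q + 74 = 691.
Check: 617 · 691 = 426347.

617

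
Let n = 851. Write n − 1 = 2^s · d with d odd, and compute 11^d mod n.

851 − 1 = 850 = 2^1 · 425, so d = 425.
11^1 ≡ 11 (mod 851)
11^2 ≡ 11^2 = 121 ≡ 121 (mod 851)
11^4 ≡ 121^2 = 14641 ≡ 174 (mod 851)
11^8 ≡ 174^2 = 30276 ≡ 491 (mod 851)
11^16 ≡ 491^2 = 241081 ≡ 248 (mod 851)
11^32 ≡ 248^2 = 61504 ≡ 232 (mod 851)
11^64 ≡ 232^2 = 53824 ≡ 211 (mod 851)
11^128 ≡ 211^2 = 44521 ≡ 269 (mod 851)
11^256 ≡ 269^2 = 72361 ≡ 26 (mod 851)
425 = 256 + 128 + 32 + 8 + 1 in binary powers of 2.
So 11^425 ≡ 26 · 269 · 232 · 491 · 11 ≡ 582 (mod 851).
Squaring chain: 582; never reaches −1, so base 11 is a Miller–Rabin witness that 851 is composite.

582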